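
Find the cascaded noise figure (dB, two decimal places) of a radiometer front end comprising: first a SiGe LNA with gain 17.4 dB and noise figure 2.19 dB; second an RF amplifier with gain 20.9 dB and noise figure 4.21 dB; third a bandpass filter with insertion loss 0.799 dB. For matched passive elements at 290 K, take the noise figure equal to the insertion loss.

Convert to linear (a loss of L dB is a gain of −L dB): F_i = 10^(NF_i/10), G_i = 10^(G_i,dB/10)
  Stage 1: F_1 = 10^(2.19/10) = 1.656, G_1 = 10^(17.4/10) = 54.95
  Stage 2: F_2 = 10^(4.21/10) = 2.636, G_2 = 10^(20.9/10) = 123.0
  Stage 3: F_3 = 10^(0.799/10) = 1.202, G_3 = 10^(−0.799/10) = 0.8320
Friis cascade:
  F = 1.656 + (2.636 − 1)/54.95 + (1.202 − 1)/6761 = 1.686
NF = 10 log₁₀(1.686) = 2.27 dB

2.27 dB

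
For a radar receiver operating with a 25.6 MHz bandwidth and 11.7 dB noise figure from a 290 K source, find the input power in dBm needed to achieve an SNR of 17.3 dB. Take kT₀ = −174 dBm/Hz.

Sensitivity = −174 + 10 log₁₀(B) + NF + SNR_min
= −174 + 74.08 + 11.7 + 17.3
= −70.92 dBm → −70.9 dBm

−70.9 dBm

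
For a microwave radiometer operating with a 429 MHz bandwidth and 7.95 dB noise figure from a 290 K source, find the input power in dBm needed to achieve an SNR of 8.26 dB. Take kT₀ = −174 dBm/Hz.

−71.5 dBm

Sensitivity = −174 + 10 log₁₀(B) + NF + SNR_min
= −174 + 86.32 + 7.95 + 8.26
= −71.47 dBm → −71.5 dBm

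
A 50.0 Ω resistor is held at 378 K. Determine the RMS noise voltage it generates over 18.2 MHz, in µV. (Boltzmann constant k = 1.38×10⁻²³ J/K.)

V_n = √(4kTRB)
4kTRB = 4 × 1.38×10⁻²³ × 378 × 5.00×10¹ × 1.82×10⁷ = 1.90×10⁻¹¹ V²
V_n = √(1.90×10⁻¹¹) = 4.36×10⁻⁶ V = 4.36 µV

4.36 µV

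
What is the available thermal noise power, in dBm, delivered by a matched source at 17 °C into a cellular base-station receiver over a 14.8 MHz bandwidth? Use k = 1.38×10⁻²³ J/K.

−102.3 dBm

T = 17 °C + 273.15 = 290.15 K
P_n = kTB = 1.38×10⁻²³ × 290.15 × 1.48×10⁷ = 5.93×10⁻¹⁴ W
In dBm: 10 log₁₀(5.93×10⁻¹⁴ / 10⁻³) = −102.3 dBm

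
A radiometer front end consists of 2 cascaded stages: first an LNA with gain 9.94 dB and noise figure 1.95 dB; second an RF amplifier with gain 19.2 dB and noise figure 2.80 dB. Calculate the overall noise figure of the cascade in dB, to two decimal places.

Convert to linear (a loss of L dB is a gain of −L dB): F_i = 10^(NF_i/10), G_i = 10^(G_i,dB/10)
  Stage 1: F_1 = 10^(1.95/10) = 1.567, G_1 = 10^(9.94/10) = 9.863
  Stage 2: F_2 = 10^(2.80/10) = 1.905, G_2 = 10^(19.2/10) = 83.18
Friis cascade:
  F = 1.567 + (1.905 − 1)/9.863 = 1.659
NF = 10 log₁₀(1.659) = 2.20 dB

2.20 dB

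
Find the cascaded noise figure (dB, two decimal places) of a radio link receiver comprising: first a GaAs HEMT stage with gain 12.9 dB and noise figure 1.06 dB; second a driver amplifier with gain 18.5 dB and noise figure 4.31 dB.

Convert to linear (a loss of L dB is a gain of −L dB): F_i = 10^(NF_i/10), G_i = 10^(G_i,dB/10)
  Stage 1: F_1 = 10^(1.06/10) = 1.276, G_1 = 10^(12.9/10) = 19.50
  Stage 2: F_2 = 10^(4.31/10) = 2.698, G_2 = 10^(18.5/10) = 70.79
Friis cascade:
  F = 1.276 + (2.698 − 1)/19.50 = 1.364
NF = 10 log₁₀(1.364) = 1.35 dB

1.35 dB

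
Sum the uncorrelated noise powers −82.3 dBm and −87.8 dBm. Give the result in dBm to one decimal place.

Convert to linear, add, convert back:
P₁ = 5.89×10⁻¹² W, P₂ = 1.66×10⁻¹² W
P_tot = 7.55×10⁻¹² W → 10 log₁₀(P_tot / 10⁻³) = −81.2 dBm

−81.2 dBm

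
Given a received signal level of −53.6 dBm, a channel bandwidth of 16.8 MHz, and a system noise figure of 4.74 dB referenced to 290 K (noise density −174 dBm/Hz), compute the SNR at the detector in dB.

43.4 dB

Noise floor: N = −174 + 10 log₁₀(B) + NF
10 log₁₀(1.68×10⁷) = 72.25 dB
N = −174 + 72.25 + 4.74 = −97.01 dBm
SNR = P_sig − N = −53.6 − (−97.01) = 43.41 dB → 43.4 dB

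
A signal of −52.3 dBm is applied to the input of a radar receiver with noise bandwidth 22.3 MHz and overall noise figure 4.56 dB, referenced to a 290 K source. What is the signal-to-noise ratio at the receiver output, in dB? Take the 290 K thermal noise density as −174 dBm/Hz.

Noise floor: N = −174 + 10 log₁₀(B) + NF
10 log₁₀(2.23×10⁷) = 73.48 dB
N = −174 + 73.48 + 4.56 = −95.96 dBm
SNR = P_sig − N = −52.3 − (−95.96) = 43.66 dB → 43.7 dB

43.7 dB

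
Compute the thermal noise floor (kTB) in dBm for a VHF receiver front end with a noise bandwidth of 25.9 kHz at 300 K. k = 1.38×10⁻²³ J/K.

−129.7 dBm

P_n = kTB = 1.38×10⁻²³ × 300 × 2.59×10⁴ = 1.07×10⁻¹⁶ W
In dBm: 10 log₁₀(1.07×10⁻¹⁶ / 10⁻³) = −129.7 dBm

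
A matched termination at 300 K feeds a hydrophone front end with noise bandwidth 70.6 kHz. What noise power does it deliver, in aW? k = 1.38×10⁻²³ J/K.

P_n = kTB = 1.38×10⁻²³ × 300 × 7.06×10⁴ = 2.92×10⁻¹⁶ W = 292 aW

292 aW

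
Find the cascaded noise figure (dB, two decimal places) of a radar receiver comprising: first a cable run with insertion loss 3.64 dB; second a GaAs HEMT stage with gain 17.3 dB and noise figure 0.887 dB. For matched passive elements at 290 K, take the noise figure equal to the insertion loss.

Convert to linear (a loss of L dB is a gain of −L dB): F_i = 10^(NF_i/10), G_i = 10^(G_i,dB/10)
  Stage 1: F_1 = 10^(3.64/10) = 2.312, G_1 = 10^(−3.64/10) = 0.4325
  Stage 2: F_2 = 10^(0.887/10) = 1.227, G_2 = 10^(17.3/10) = 53.70
Friis cascade:
  F = 2.312 + (1.227 − 1)/0.4325 = 2.836
NF = 10 log₁₀(2.836) = 4.53 dB

4.53 dB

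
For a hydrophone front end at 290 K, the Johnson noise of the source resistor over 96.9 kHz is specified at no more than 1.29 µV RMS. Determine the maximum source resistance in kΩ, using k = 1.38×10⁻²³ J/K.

Johnson–Nyquist: V_n = √(4kTRB) ⇒ R = V_n² / (4kTB)
4kTB = 4 × 1.38×10⁻²³ × 290 × 9.69×10⁴ = 1.55×10⁻¹⁵
R = (1.29×10⁻⁶)² / 1.55×10⁻¹⁵ = 1.07×10³ Ω = 1.07 kΩ

1.07 kΩ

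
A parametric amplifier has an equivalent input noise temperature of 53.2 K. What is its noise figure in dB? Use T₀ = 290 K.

0.731 dB

F = 1 + T_e/T₀ = 1 + 53.2/290 = 1.18345
NF = 10 log₁₀(1.18345) = 0.731 dB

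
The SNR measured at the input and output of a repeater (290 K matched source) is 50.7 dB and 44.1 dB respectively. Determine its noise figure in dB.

6.6 dB

NF (dB) = SNR_in(dB) − SNR_out(dB) when the source is at T₀
NF = 50.7 − 44.1 = 6.6 dB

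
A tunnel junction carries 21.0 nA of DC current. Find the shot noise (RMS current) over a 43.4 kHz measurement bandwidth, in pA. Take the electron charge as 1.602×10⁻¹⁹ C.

I_n = √(2qI·B)
2qI·B = 2 × 1.602×10⁻¹⁹ × 2.10×10⁻⁸ × 4.34×10⁴ = 2.92×10⁻²² A²
I_n = √(2.92×10⁻²²) = 1.71×10⁻¹¹ A = 17.1 pA

17.1 pA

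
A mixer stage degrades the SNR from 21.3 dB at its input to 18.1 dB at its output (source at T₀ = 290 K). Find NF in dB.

NF (dB) = SNR_in(dB) − SNR_out(dB) when the source is at T₀
NF = 21.3 − 18.1 = 3.2 dB

3.2 dB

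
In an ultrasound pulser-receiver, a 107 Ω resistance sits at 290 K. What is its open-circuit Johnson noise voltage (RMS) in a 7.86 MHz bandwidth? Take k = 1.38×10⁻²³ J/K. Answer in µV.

V_n = √(4kTRB)
4kTRB = 4 × 1.38×10⁻²³ × 290 × 1.07×10² × 7.86×10⁶ = 1.35×10⁻¹¹ V²
V_n = √(1.35×10⁻¹¹) = 3.67×10⁻⁶ V = 3.67 µV

3.67 µV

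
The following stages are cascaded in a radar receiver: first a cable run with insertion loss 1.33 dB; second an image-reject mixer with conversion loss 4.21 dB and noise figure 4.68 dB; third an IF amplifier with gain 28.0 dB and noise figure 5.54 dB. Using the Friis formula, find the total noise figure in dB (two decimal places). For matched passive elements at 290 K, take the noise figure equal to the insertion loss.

Convert to linear (a loss of L dB is a gain of −L dB): F_i = 10^(NF_i/10), G_i = 10^(G_i,dB/10)
  Stage 1: F_1 = 10^(1.33/10) = 1.358, G_1 = 10^(−1.33/10) = 0.7362
  Stage 2: F_2 = 10^(4.68/10) = 2.938, G_2 = 10^(−4.21/10) = 0.3793
  Stage 3: F_3 = 10^(5.54/10) = 3.581, G_3 = 10^(28.0/10) = 631.0
Friis cascade:
  F = 1.358 + (2.938 − 1)/0.7362 + (3.581 − 1)/0.2793 = 13.23
NF = 10 log₁₀(13.23) = 11.22 dB

11.22 dB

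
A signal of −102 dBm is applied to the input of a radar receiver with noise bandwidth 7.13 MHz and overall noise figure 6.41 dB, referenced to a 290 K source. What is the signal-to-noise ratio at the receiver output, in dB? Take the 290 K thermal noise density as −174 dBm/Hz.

−2.9 dB

Noise floor: N = −174 + 10 log₁₀(B) + NF
10 log₁₀(7.13×10⁶) = 68.53 dB
N = −174 + 68.53 + 6.41 = −99.06 dBm
SNR = P_sig − N = −102 − (−99.06) = −2.94 dB → −2.9 dB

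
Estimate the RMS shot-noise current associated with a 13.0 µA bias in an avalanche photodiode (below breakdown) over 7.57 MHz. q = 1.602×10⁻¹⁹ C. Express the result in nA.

I_n = √(2qI·B)
2qI·B = 2 × 1.602×10⁻¹⁹ × 1.30×10⁻⁵ × 7.57×10⁶ = 3.15×10⁻¹⁷ A²
I_n = √(3.15×10⁻¹⁷) = 5.62×10⁻⁹ A = 5.62 nA

5.62 nA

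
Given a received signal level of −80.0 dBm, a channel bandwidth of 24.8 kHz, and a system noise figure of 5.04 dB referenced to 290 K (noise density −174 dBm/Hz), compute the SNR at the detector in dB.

Noise floor: N = −174 + 10 log₁₀(B) + NF
10 log₁₀(2.48×10⁴) = 43.94 dB
N = −174 + 43.94 + 5.04 = −125.02 dBm
SNR = P_sig − N = −80.0 − (−125.02) = 45.02 dB → 45.0 dB

45.0 dB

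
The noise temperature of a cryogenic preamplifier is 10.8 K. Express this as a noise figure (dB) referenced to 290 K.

0.159 dB

F = 1 + T_e/T₀ = 1 + 10.8/290 = 1.03724
NF = 10 log₁₀(1.03724) = 0.159 dB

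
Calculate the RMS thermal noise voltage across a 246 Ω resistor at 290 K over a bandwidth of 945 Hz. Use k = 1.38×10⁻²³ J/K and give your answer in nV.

61.0 nV

V_n = √(4kTRB)
4kTRB = 4 × 1.38×10⁻²³ × 290 × 2.46×10² × 9.45×10² = 3.72×10⁻¹⁵ V²
V_n = √(3.72×10⁻¹⁵) = 6.10×10⁻⁸ V = 61.0 nV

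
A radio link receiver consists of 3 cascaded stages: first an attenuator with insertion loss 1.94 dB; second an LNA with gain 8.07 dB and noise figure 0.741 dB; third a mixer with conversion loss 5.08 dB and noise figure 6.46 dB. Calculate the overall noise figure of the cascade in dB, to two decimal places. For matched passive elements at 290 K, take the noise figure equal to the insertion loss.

4.30 dB

Convert to linear (a loss of L dB is a gain of −L dB): F_i = 10^(NF_i/10), G_i = 10^(G_i,dB/10)
  Stage 1: F_1 = 10^(1.94/10) = 1.563, G_1 = 10^(−1.94/10) = 0.6397
  Stage 2: F_2 = 10^(0.741/10) = 1.186, G_2 = 10^(8.07/10) = 6.412
  Stage 3: F_3 = 10^(6.46/10) = 4.426, G_3 = 10^(−5.08/10) = 0.3105
Friis cascade:
  F = 1.563 + (1.186 − 1)/0.6397 + (4.426 − 1)/4.102 = 2.689
NF = 10 log₁₀(2.689) = 4.30 dB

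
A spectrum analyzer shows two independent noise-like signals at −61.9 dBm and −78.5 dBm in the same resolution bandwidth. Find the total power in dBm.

Convert to linear, add, convert back:
P₁ = 6.46×10⁻¹⁰ W, P₂ = 1.41×10⁻¹¹ W
P_tot = 6.60×10⁻¹⁰ W → 10 log₁₀(P_tot / 10⁻³) = −61.8 dBm

−61.8 dBm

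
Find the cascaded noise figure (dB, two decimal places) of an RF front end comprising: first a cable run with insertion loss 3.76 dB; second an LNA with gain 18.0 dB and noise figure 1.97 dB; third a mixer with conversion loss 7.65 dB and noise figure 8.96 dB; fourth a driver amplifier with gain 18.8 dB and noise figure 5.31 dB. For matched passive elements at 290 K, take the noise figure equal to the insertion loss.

Convert to linear (a loss of L dB is a gain of −L dB): F_i = 10^(NF_i/10), G_i = 10^(G_i,dB/10)
  Stage 1: F_1 = 10^(3.76/10) = 2.377, G_1 = 10^(−3.76/10) = 0.4207
  Stage 2: F_2 = 10^(1.97/10) = 1.574, G_2 = 10^(18.0/10) = 63.10
  Stage 3: F_3 = 10^(8.96/10) = 7.870, G_3 = 10^(−7.65/10) = 0.1718
  Stage 4: F_4 = 10^(5.31/10) = 3.396, G_4 = 10^(18.8/10) = 75.86
Friis cascade:
  F = 2.377 + (1.574 − 1)/0.4207 + (7.870 − 1)/26.55 + (3.396 − 1)/4.560 = 4.525
NF = 10 log₁₀(4.525) = 6.56 dB

6.56 dB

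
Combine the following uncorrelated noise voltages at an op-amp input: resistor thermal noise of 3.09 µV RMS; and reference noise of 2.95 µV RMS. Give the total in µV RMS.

4.27 µV

Uncorrelated sources add in power (mean-square): V_tot = √(ΣV_i²)
V_tot = √[(3.09×10⁻⁶)² + (2.95×10⁻⁶)²] = 4.27×10⁻⁶ V = 4.27 µV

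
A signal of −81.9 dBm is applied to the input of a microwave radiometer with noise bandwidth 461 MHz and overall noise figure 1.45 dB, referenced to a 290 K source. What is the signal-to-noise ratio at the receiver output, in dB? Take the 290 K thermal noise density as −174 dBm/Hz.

4.0 dB

Noise floor: N = −174 + 10 log₁₀(B) + NF
10 log₁₀(4.61×10⁸) = 86.64 dB
N = −174 + 86.64 + 1.45 = −85.91 dBm
SNR = P_sig − N = −81.9 − (−85.91) = 4.01 dB → 4.0 dB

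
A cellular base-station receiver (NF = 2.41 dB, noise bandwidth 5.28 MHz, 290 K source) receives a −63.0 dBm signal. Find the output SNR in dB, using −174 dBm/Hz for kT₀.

41.4 dB

Noise floor: N = −174 + 10 log₁₀(B) + NF
10 log₁₀(5.28×10⁶) = 67.23 dB
N = −174 + 67.23 + 2.41 = −104.36 dBm
SNR = P_sig − N = −63.0 − (−104.36) = 41.36 dB → 41.4 dB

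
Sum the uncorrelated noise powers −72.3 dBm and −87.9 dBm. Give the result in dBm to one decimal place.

Convert to linear, add, convert back:
P₁ = 5.89×10⁻¹¹ W, P₂ = 1.62×10⁻¹² W
P_tot = 6.05×10⁻¹¹ W → 10 log₁₀(P_tot / 10⁻³) = −72.2 dBm

−72.2 dBm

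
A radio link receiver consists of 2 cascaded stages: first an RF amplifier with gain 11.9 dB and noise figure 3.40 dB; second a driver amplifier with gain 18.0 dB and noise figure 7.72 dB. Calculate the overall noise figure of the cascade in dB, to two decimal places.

Convert to linear (a loss of L dB is a gain of −L dB): F_i = 10^(NF_i/10), G_i = 10^(G_i,dB/10)
  Stage 1: F_1 = 10^(3.40/10) = 2.188, G_1 = 10^(11.9/10) = 15.49
  Stage 2: F_2 = 10^(7.72/10) = 5.916, G_2 = 10^(18.0/10) = 63.10
Friis cascade:
  F = 2.188 + (5.916 − 1)/15.49 = 2.505
NF = 10 log₁₀(2.505) = 3.99 dB

3.99 dB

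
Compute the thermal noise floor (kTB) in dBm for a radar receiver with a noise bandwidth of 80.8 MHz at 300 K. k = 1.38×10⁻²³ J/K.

P_n = kTB = 1.38×10⁻²³ × 300 × 8.08×10⁷ = 3.35×10⁻¹³ W
In dBm: 10 log₁₀(3.35×10⁻¹³ / 10⁻³) = −94.8 dBm

−94.8 dBm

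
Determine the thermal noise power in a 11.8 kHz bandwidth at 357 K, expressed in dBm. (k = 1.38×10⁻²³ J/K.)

P_n = kTB = 1.38×10⁻²³ × 357 × 1.18×10⁴ = 5.81×10⁻¹⁷ W
In dBm: 10 log₁₀(5.81×10⁻¹⁷ / 10⁻³) = −132.4 dBm

−132.4 dBm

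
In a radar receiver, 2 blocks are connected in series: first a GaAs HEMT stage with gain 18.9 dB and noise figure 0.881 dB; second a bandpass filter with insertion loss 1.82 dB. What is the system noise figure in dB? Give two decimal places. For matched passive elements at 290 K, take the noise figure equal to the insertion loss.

Convert to linear (a loss of L dB is a gain of −L dB): F_i = 10^(NF_i/10), G_i = 10^(G_i,dB/10)
  Stage 1: F_1 = 10^(0.881/10) = 1.225, G_1 = 10^(18.9/10) = 77.62
  Stage 2: F_2 = 10^(1.82/10) = 1.521, G_2 = 10^(−1.82/10) = 0.6577
Friis cascade:
  F = 1.225 + (1.521 − 1)/77.62 = 1.232
NF = 10 log₁₀(1.232) = 0.90 dB

0.90 dB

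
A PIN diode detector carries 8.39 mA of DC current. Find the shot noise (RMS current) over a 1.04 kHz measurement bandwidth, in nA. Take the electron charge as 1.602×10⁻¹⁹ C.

I_n = √(2qI·B)
2qI·B = 2 × 1.602×10⁻¹⁹ × 8.39×10⁻³ × 1.04×10³ = 2.80×10⁻¹⁸ A²
I_n = √(2.80×10⁻¹⁸) = 1.67×10⁻⁹ A = 1.67 nA

1.67 nA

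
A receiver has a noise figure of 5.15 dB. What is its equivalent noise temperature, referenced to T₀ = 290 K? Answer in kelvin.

659 K

F = 10^(5.15/10) = 3.27341
T_e = (F − 1)·T₀ = (3.27341 − 1) × 290 = 659 K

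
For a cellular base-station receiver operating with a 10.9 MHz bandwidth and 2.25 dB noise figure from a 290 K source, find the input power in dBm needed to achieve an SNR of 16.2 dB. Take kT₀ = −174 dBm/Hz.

−85.2 dBm

Sensitivity = −174 + 10 log₁₀(B) + NF + SNR_min
= −174 + 70.37 + 2.25 + 16.2
= −85.18 dBm → −85.2 dBm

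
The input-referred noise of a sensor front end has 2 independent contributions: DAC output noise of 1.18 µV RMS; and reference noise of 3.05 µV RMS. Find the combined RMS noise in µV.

3.27 µV

Uncorrelated sources add in power (mean-square): V_tot = √(ΣV_i²)
V_tot = √[(1.18×10⁻⁶)² + (3.05×10⁻⁶)²] = 3.27×10⁻⁶ V = 3.27 µV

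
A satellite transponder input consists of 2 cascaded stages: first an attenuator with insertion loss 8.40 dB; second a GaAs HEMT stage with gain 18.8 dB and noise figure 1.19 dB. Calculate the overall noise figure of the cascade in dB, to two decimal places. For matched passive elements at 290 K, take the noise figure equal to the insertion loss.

9.59 dB

Convert to linear (a loss of L dB is a gain of −L dB): F_i = 10^(NF_i/10), G_i = 10^(G_i,dB/10)
  Stage 1: F_1 = 10^(8.40/10) = 6.918, G_1 = 10^(−8.40/10) = 0.1445
  Stage 2: F_2 = 10^(1.19/10) = 1.315, G_2 = 10^(18.8/10) = 75.86
Friis cascade:
  F = 6.918 + (1.315 − 1)/0.1445 = 9.099
NF = 10 log₁₀(9.099) = 9.59 dB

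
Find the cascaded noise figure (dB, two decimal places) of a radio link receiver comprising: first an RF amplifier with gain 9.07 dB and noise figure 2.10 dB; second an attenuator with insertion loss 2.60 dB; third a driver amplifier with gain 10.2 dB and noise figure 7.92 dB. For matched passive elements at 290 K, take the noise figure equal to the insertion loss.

4.62 dB

Convert to linear (a loss of L dB is a gain of −L dB): F_i = 10^(NF_i/10), G_i = 10^(G_i,dB/10)
  Stage 1: F_1 = 10^(2.10/10) = 1.622, G_1 = 10^(9.07/10) = 8.072
  Stage 2: F_2 = 10^(2.60/10) = 1.820, G_2 = 10^(−2.60/10) = 0.5495
  Stage 3: F_3 = 10^(7.92/10) = 6.194, G_3 = 10^(10.2/10) = 10.47
Friis cascade:
  F = 1.622 + (1.820 − 1)/8.072 + (6.194 − 1)/4.436 = 2.894
NF = 10 log₁₀(2.894) = 4.62 dB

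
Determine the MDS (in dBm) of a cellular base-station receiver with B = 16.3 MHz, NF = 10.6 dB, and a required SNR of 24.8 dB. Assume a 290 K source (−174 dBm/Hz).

Sensitivity = −174 + 10 log₁₀(B) + NF + SNR_min
= −174 + 72.12 + 10.6 + 24.8
= −66.48 dBm → −66.5 dBm

−66.5 dBm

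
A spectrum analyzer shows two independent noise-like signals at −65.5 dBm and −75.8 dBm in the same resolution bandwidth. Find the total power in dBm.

Convert to linear, add, convert back:
P₁ = 2.82×10⁻¹⁰ W, P₂ = 2.63×10⁻¹¹ W
P_tot = 3.08×10⁻¹⁰ W → 10 log₁₀(P_tot / 10⁻³) = −65.1 dBm

−65.1 dBm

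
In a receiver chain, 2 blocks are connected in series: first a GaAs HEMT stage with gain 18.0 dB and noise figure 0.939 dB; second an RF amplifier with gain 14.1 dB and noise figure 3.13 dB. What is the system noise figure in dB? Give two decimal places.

Convert to linear (a loss of L dB is a gain of −L dB): F_i = 10^(NF_i/10), G_i = 10^(G_i,dB/10)
  Stage 1: F_1 = 10^(0.939/10) = 1.241, G_1 = 10^(18.0/10) = 63.10
  Stage 2: F_2 = 10^(3.13/10) = 2.056, G_2 = 10^(14.1/10) = 25.70
Friis cascade:
  F = 1.241 + (2.056 − 1)/63.10 = 1.258
NF = 10 log₁₀(1.258) = 1.00 dB

1.00 dB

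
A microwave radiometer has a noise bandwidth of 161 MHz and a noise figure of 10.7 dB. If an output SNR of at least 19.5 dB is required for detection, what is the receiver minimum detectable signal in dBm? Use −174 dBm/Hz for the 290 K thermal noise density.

−61.7 dBm

Sensitivity = −174 + 10 log₁₀(B) + NF + SNR_min
= −174 + 82.07 + 10.7 + 19.5
= −61.73 dBm → −61.7 dBm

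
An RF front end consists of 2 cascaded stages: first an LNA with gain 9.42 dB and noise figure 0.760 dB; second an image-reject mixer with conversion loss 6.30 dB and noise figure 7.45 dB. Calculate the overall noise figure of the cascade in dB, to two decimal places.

2.34 dB

Convert to linear (a loss of L dB is a gain of −L dB): F_i = 10^(NF_i/10), G_i = 10^(G_i,dB/10)
  Stage 1: F_1 = 10^(0.760/10) = 1.191, G_1 = 10^(9.42/10) = 8.750
  Stage 2: F_2 = 10^(7.45/10) = 5.559, G_2 = 10^(−6.30/10) = 0.2344
Friis cascade:
  F = 1.191 + (5.559 − 1)/8.750 = 1.712
NF = 10 log₁₀(1.712) = 2.34 dB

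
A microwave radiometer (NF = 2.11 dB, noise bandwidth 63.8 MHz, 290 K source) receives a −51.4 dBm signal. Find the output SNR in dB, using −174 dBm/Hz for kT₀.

42.4 dB

Noise floor: N = −174 + 10 log₁₀(B) + NF
10 log₁₀(6.38×10⁷) = 78.05 dB
N = −174 + 78.05 + 2.11 = −93.84 dBm
SNR = P_sig − N = −51.4 − (−93.84) = 42.44 dB → 42.4 dB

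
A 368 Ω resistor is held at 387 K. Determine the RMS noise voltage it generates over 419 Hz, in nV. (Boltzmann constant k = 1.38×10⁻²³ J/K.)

57.4 nV

V_n = √(4kTRB)
4kTRB = 4 × 1.38×10⁻²³ × 387 × 3.68×10² × 4.19×10² = 3.29×10⁻¹⁵ V²
V_n = √(3.29×10⁻¹⁵) = 5.74×10⁻⁸ V = 57.4 nV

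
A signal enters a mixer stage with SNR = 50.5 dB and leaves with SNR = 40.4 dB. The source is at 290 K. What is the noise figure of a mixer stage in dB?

10.1 dB

NF (dB) = SNR_in(dB) − SNR_out(dB) when the source is at T₀
NF = 50.5 − 40.4 = 10.1 dB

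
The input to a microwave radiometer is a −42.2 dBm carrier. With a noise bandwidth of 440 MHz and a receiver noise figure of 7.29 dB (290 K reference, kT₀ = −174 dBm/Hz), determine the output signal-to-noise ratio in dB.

38.1 dB

Noise floor: N = −174 + 10 log₁₀(B) + NF
10 log₁₀(4.40×10⁸) = 86.43 dB
N = −174 + 86.43 + 7.29 = −80.28 dBm
SNR = P_sig − N = −42.2 − (−80.28) = 38.08 dB → 38.1 dB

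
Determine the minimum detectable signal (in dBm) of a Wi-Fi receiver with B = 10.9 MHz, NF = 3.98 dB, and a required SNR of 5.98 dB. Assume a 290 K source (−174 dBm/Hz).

−93.7 dBm

Sensitivity = −174 + 10 log₁₀(B) + NF + SNR_min
= −174 + 70.37 + 3.98 + 5.98
= −93.67 dBm → −93.7 dBm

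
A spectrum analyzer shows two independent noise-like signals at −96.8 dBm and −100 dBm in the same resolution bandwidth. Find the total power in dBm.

Convert to linear, add, convert back:
P₁ = 2.09×10⁻¹³ W, P₂ = 1.00×10⁻¹³ W
P_tot = 3.09×10⁻¹³ W → 10 log₁₀(P_tot / 10⁻³) = −95.1 dBm

−95.1 dBm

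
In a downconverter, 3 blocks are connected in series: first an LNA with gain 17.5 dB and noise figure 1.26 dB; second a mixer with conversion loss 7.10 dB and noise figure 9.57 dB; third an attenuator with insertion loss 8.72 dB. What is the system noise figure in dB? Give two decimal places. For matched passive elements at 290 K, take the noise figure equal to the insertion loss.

3.16 dB

Convert to linear (a loss of L dB is a gain of −L dB): F_i = 10^(NF_i/10), G_i = 10^(G_i,dB/10)
  Stage 1: F_1 = 10^(1.26/10) = 1.337, G_1 = 10^(17.5/10) = 56.23
  Stage 2: F_2 = 10^(9.57/10) = 9.057, G_2 = 10^(−7.10/10) = 0.1950
  Stage 3: F_3 = 10^(8.72/10) = 7.447, G_3 = 10^(−8.72/10) = 0.1343
Friis cascade:
  F = 1.337 + (9.057 − 1)/56.23 + (7.447 − 1)/10.96 = 2.068
NF = 10 log₁₀(2.068) = 3.16 dB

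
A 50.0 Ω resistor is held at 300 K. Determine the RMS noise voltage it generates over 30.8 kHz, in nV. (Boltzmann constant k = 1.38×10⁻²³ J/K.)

V_n = √(4kTRB)
4kTRB = 4 × 1.38×10⁻²³ × 300 × 5.00×10¹ × 3.08×10⁴ = 2.55×10⁻¹⁴ V²
V_n = √(2.55×10⁻¹⁴) = 1.60×10⁻⁷ V = 160 nV

160 nV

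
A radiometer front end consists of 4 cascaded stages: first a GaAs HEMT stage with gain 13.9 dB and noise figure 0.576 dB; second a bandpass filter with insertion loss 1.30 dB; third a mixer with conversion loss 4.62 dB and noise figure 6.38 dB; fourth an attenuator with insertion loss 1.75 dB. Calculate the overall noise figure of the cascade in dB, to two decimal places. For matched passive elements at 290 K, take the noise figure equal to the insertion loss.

Convert to linear (a loss of L dB is a gain of −L dB): F_i = 10^(NF_i/10), G_i = 10^(G_i,dB/10)
  Stage 1: F_1 = 10^(0.576/10) = 1.142, G_1 = 10^(13.9/10) = 24.55
  Stage 2: F_2 = 10^(1.30/10) = 1.349, G_2 = 10^(−1.30/10) = 0.7413
  Stage 3: F_3 = 10^(6.38/10) = 4.345, G_3 = 10^(−4.62/10) = 0.3451
  Stage 4: F_4 = 10^(1.75/10) = 1.496, G_4 = 10^(−1.75/10) = 0.6683
Friis cascade:
  F = 1.142 + (1.349 − 1)/24.55 + (4.345 − 1)/18.20 + (1.496 − 1)/6.281 = 1.419
NF = 10 log₁₀(1.419) = 1.52 dB

1.52 dB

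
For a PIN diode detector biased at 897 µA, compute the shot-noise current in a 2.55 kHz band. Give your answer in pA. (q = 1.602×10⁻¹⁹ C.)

I_n = √(2qI·B)
2qI·B = 2 × 1.602×10⁻¹⁹ × 8.97×10⁻⁴ × 2.55×10³ = 7.33×10⁻¹⁹ A²
I_n = √(7.33×10⁻¹⁹) = 8.56×10⁻¹⁰ A = 856 pA

856 pA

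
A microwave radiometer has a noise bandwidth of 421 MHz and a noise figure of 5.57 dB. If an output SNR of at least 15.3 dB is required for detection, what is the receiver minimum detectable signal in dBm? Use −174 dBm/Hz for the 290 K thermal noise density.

−66.9 dBm

Sensitivity = −174 + 10 log₁₀(B) + NF + SNR_min
= −174 + 86.24 + 5.57 + 15.3
= −66.89 dBm → −66.9 dBm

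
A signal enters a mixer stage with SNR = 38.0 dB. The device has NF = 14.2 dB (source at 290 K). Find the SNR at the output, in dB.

By definition F = SNR_in/SNR_out, so in dB: SNR_out = SNR_in − NF
SNR_out = 38.0 − 14.2 = 23.8 dB

23.8 dB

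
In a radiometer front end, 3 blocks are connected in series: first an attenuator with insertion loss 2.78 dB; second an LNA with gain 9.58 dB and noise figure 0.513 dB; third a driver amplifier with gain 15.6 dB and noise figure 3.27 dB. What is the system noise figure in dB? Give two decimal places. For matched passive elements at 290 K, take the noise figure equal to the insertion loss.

3.75 dB

Convert to linear (a loss of L dB is a gain of −L dB): F_i = 10^(NF_i/10), G_i = 10^(G_i,dB/10)
  Stage 1: F_1 = 10^(2.78/10) = 1.897, G_1 = 10^(−2.78/10) = 0.5272
  Stage 2: F_2 = 10^(0.513/10) = 1.125, G_2 = 10^(9.58/10) = 9.078
  Stage 3: F_3 = 10^(3.27/10) = 2.123, G_3 = 10^(15.6/10) = 36.31
Friis cascade:
  F = 1.897 + (1.125 − 1)/0.5272 + (2.123 − 1)/4.786 = 2.369
NF = 10 log₁₀(2.369) = 3.75 dB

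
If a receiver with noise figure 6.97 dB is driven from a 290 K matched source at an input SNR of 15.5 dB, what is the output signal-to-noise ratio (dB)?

By definition F = SNR_in/SNR_out, so in dB: SNR_out = SNR_in − NF
SNR_out = 15.5 − 6.97 = 8.53 dB

8.53 dB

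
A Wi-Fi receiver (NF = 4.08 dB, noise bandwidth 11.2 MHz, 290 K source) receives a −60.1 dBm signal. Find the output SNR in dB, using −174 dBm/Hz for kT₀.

Noise floor: N = −174 + 10 log₁₀(B) + NF
10 log₁₀(1.12×10⁷) = 70.49 dB
N = −174 + 70.49 + 4.08 = −99.43 dBm
SNR = P_sig − N = −60.1 − (−99.43) = 39.33 dB → 39.3 dB

39.3 dB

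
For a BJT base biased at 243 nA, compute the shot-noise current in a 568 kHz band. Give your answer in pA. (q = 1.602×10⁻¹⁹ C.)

210 pA

I_n = √(2qI·B)
2qI·B = 2 × 1.602×10⁻¹⁹ × 2.43×10⁻⁷ × 5.68×10⁵ = 4.42×10⁻²⁰ A²
I_n = √(4.42×10⁻²⁰) = 2.10×10⁻¹⁰ A = 210 pA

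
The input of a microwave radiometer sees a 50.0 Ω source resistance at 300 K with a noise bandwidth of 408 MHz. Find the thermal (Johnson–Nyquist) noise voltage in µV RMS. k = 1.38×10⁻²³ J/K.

18.4 µV

V_n = √(4kTRB)
4kTRB = 4 × 1.38×10⁻²³ × 300 × 5.00×10¹ × 4.08×10⁸ = 3.38×10⁻¹⁰ V²
V_n = √(3.38×10⁻¹⁰) = 1.84×10⁻⁵ V = 18.4 µV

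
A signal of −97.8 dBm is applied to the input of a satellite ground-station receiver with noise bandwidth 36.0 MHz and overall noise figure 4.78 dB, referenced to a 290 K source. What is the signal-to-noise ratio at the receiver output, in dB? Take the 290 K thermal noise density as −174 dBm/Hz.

Noise floor: N = −174 + 10 log₁₀(B) + NF
10 log₁₀(3.60×10⁷) = 75.56 dB
N = −174 + 75.56 + 4.78 = −93.66 dBm
SNR = P_sig − N = −97.8 − (−93.66) = −4.14 dB → −4.1 dB

−4.1 dB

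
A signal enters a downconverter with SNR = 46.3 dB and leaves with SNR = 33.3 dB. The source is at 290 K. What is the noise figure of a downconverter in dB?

NF (dB) = SNR_in(dB) − SNR_out(dB) when the source is at T₀
NF = 46.3 − 33.3 = 13.0 dB

13.0 dB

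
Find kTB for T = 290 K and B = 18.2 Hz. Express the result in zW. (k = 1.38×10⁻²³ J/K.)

P_n = kTB = 1.38×10⁻²³ × 290 × 1.82×10¹ = 7.28×10⁻²⁰ W = 72.8 zW

72.8 zW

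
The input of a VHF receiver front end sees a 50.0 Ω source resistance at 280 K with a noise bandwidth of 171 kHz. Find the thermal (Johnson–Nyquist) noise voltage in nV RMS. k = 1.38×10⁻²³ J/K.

364 nV

V_n = √(4kTRB)
4kTRB = 4 × 1.38×10⁻²³ × 280 × 5.00×10¹ × 1.71×10⁵ = 1.32×10⁻¹³ V²
V_n = √(1.32×10⁻¹³) = 3.64×10⁻⁷ V = 364 nV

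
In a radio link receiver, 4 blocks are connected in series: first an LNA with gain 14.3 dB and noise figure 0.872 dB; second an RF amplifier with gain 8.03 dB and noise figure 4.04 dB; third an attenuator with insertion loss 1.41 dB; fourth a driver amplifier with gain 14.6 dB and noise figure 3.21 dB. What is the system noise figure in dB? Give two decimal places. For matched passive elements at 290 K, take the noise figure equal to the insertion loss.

Convert to linear (a loss of L dB is a gain of −L dB): F_i = 10^(NF_i/10), G_i = 10^(G_i,dB/10)
  Stage 1: F_1 = 10^(0.872/10) = 1.222, G_1 = 10^(14.3/10) = 26.92
  Stage 2: F_2 = 10^(4.04/10) = 2.535, G_2 = 10^(8.03/10) = 6.353
  Stage 3: F_3 = 10^(1.41/10) = 1.384, G_3 = 10^(−1.41/10) = 0.7228
  Stage 4: F_4 = 10^(3.21/10) = 2.094, G_4 = 10^(14.6/10) = 28.84
Friis cascade:
  F = 1.222 + (2.535 − 1)/26.92 + (1.384 − 1)/171.0 + (2.094 − 1)/123.6 = 1.290
NF = 10 log₁₀(1.290) = 1.11 dB

1.11 dB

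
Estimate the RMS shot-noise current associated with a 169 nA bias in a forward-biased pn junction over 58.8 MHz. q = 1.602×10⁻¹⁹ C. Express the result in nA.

1.78 nA

I_n = √(2qI·B)
2qI·B = 2 × 1.602×10⁻¹⁹ × 1.69×10⁻⁷ × 5.88×10⁷ = 3.18×10⁻¹⁸ A²
I_n = √(3.18×10⁻¹⁸) = 1.78×10⁻⁹ A = 1.78 nA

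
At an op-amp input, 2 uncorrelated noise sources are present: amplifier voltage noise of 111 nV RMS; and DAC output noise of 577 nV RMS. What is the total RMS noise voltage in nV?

588 nV

Uncorrelated sources add in power (mean-square): V_tot = √(ΣV_i²)
V_tot = √[(1.11×10⁻⁷)² + (5.77×10⁻⁷)²] = 5.88×10⁻⁷ V = 588 nV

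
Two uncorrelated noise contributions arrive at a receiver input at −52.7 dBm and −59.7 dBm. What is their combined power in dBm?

Convert to linear, add, convert back:
P₁ = 5.37×10⁻⁹ W, P₂ = 1.07×10⁻⁹ W
P_tot = 6.44×10⁻⁹ W → 10 log₁₀(P_tot / 10⁻³) = −51.9 dBm

−51.9 dBm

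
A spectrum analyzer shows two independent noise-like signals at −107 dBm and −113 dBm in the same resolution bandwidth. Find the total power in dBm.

Convert to linear, add, convert back:
P₁ = 2.00×10⁻¹⁴ W, P₂ = 5.01×10⁻¹⁵ W
P_tot = 2.50×10⁻¹⁴ W → 10 log₁₀(P_tot / 10⁻³) = −106.0 dBm

−106.0 dBm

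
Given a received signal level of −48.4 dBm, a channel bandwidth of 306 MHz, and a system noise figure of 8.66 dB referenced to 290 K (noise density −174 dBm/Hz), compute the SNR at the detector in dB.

Noise floor: N = −174 + 10 log₁₀(B) + NF
10 log₁₀(3.06×10⁸) = 84.86 dB
N = −174 + 84.86 + 8.66 = −80.48 dBm
SNR = P_sig − N = −48.4 − (−80.48) = 32.08 dB → 32.1 dB

32.1 dB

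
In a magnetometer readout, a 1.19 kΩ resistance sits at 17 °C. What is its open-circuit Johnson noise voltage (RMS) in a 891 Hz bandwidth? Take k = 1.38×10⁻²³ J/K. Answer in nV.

130 nV

T = 17 °C + 273.15 = 290.15 K
V_n = √(4kTRB)
4kTRB = 4 × 1.38×10⁻²³ × 290.15 × 1.19×10³ × 8.91×10² = 1.70×10⁻¹⁴ V²
V_n = √(1.70×10⁻¹⁴) = 1.30×10⁻⁷ V = 130 nV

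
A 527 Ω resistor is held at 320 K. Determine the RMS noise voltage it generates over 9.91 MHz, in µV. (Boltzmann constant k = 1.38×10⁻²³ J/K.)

9.60 µV

V_n = √(4kTRB)
4kTRB = 4 × 1.38×10⁻²³ × 320 × 5.27×10² × 9.91×10⁶ = 9.23×10⁻¹¹ V²
V_n = √(9.23×10⁻¹¹) = 9.60×10⁻⁶ V = 9.60 µV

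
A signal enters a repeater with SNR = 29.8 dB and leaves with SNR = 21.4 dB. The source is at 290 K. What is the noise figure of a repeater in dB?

8.4 dB

NF (dB) = SNR_in(dB) − SNR_out(dB) when the source is at T₀
NF = 29.8 − 21.4 = 8.4 dB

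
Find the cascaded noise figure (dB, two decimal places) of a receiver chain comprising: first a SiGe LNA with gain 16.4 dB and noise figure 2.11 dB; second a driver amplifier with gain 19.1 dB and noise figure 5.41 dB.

2.26 dB

Convert to linear (a loss of L dB is a gain of −L dB): F_i = 10^(NF_i/10), G_i = 10^(G_i,dB/10)
  Stage 1: F_1 = 10^(2.11/10) = 1.626, G_1 = 10^(16.4/10) = 43.65
  Stage 2: F_2 = 10^(5.41/10) = 3.475, G_2 = 10^(19.1/10) = 81.28
Friis cascade:
  F = 1.626 + (3.475 − 1)/43.65 = 1.682
NF = 10 log₁₀(1.682) = 2.26 dB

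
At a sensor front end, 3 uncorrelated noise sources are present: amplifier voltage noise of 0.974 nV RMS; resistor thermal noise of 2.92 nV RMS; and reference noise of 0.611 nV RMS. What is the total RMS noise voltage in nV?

3.14 nV

Uncorrelated sources add in power (mean-square): V_tot = √(ΣV_i²)
V_tot = √[(9.74×10⁻¹⁰)² + (2.92×10⁻⁹)² + (6.11×10⁻¹⁰)²] = 3.14×10⁻⁹ V = 3.14 nV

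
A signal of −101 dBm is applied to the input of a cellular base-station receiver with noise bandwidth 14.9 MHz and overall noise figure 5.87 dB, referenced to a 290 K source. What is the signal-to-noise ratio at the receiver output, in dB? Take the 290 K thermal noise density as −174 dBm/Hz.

Noise floor: N = −174 + 10 log₁₀(B) + NF
10 log₁₀(1.49×10⁷) = 71.73 dB
N = −174 + 71.73 + 5.87 = −96.40 dBm
SNR = P_sig − N = −101 − (−96.40) = −4.60 dB → −4.6 dB

−4.6 dB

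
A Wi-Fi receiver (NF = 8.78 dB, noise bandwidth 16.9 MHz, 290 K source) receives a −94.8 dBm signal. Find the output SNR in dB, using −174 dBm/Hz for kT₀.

−1.9 dB

Noise floor: N = −174 + 10 log₁₀(B) + NF
10 log₁₀(1.69×10⁷) = 72.28 dB
N = −174 + 72.28 + 8.78 = −92.94 dBm
SNR = P_sig − N = −94.8 − (−92.94) = −1.86 dB → −1.9 dB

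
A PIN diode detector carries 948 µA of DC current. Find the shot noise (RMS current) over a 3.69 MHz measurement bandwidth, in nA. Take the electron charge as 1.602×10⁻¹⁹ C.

33.5 nA

I_n = √(2qI·B)
2qI·B = 2 × 1.602×10⁻¹⁹ × 9.48×10⁻⁴ × 3.69×10⁶ = 1.12×10⁻¹⁵ A²
I_n = √(1.12×10⁻¹⁵) = 3.35×10⁻⁸ A = 33.5 nA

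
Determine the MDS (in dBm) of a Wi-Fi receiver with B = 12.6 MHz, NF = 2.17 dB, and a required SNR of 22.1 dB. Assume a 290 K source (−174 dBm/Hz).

−78.7 dBm

Sensitivity = −174 + 10 log₁₀(B) + NF + SNR_min
= −174 + 71 + 2.17 + 22.1
= −78.73 dBm → −78.7 dBm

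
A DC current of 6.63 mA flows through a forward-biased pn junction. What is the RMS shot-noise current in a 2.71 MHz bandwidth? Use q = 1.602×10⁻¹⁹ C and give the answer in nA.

I_n = √(2qI·B)
2qI·B = 2 × 1.602×10⁻¹⁹ × 6.63×10⁻³ × 2.71×10⁶ = 5.76×10⁻¹⁵ A²
I_n = √(5.76×10⁻¹⁵) = 7.59×10⁻⁸ A = 75.9 nA

75.9 nA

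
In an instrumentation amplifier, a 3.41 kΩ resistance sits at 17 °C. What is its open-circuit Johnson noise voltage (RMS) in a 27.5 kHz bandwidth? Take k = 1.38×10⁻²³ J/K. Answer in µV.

T = 17 °C + 273.15 = 290.15 K
V_n = √(4kTRB)
4kTRB = 4 × 1.38×10⁻²³ × 290.15 × 3.41×10³ × 2.75×10⁴ = 1.50×10⁻¹² V²
V_n = √(1.50×10⁻¹²) = 1.23×10⁻⁶ V = 1.23 µV

1.23 µV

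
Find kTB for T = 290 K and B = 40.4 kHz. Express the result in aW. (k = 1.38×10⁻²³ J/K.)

P_n = kTB = 1.38×10⁻²³ × 290 × 4.04×10⁴ = 1.62×10⁻¹⁶ W = 162 aW

162 aW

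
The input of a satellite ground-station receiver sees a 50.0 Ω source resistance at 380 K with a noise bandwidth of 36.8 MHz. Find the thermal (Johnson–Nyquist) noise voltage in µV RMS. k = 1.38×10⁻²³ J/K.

V_n = √(4kTRB)
4kTRB = 4 × 1.38×10⁻²³ × 380 × 5.00×10¹ × 3.68×10⁷ = 3.86×10⁻¹¹ V²
V_n = √(3.86×10⁻¹¹) = 6.21×10⁻⁶ V = 6.21 µV

6.21 µV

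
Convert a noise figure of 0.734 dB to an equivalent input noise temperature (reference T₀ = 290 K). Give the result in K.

F = 10^(0.734/10) = 1.18413
T_e = (F − 1)·T₀ = (1.18413 − 1) × 290 = 53.4 K

53.4 K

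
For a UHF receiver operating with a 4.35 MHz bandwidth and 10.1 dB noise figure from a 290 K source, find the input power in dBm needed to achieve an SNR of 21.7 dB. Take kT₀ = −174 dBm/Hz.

−75.8 dBm

Sensitivity = −174 + 10 log₁₀(B) + NF + SNR_min
= −174 + 66.38 + 10.1 + 21.7
= −75.82 dBm → −75.8 dBm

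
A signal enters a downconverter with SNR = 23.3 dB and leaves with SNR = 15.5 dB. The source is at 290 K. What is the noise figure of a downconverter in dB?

7.8 dB

NF (dB) = SNR_in(dB) − SNR_out(dB) when the source is at T₀
NF = 23.3 − 15.5 = 7.8 dB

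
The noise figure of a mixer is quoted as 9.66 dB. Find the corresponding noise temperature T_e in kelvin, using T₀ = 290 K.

2392 K

F = 10^(9.66/10) = 9.24698
T_e = (F − 1)·T₀ = (9.24698 − 1) × 290 = 2392 K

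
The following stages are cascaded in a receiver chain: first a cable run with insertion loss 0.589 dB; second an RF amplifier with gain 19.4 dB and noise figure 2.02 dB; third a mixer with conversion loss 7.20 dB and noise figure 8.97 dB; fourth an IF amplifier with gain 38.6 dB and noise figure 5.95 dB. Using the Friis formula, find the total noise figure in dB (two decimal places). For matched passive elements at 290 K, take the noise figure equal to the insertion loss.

Convert to linear (a loss of L dB is a gain of −L dB): F_i = 10^(NF_i/10), G_i = 10^(G_i,dB/10)
  Stage 1: F_1 = 10^(0.589/10) = 1.145, G_1 = 10^(−0.589/10) = 0.8732
  Stage 2: F_2 = 10^(2.02/10) = 1.592, G_2 = 10^(19.4/10) = 87.10
  Stage 3: F_3 = 10^(8.97/10) = 7.889, G_3 = 10^(−7.20/10) = 0.1905
  Stage 4: F_4 = 10^(5.95/10) = 3.936, G_4 = 10^(38.6/10) = 7244
Friis cascade:
  F = 1.145 + (1.592 − 1)/0.8732 + (7.889 − 1)/76.05 + (3.936 − 1)/14.49 = 2.117
NF = 10 log₁₀(2.117) = 3.26 dB

3.26 dB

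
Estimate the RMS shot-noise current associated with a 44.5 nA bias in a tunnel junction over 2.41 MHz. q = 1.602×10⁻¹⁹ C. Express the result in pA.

185 pA

I_n = √(2qI·B)
2qI·B = 2 × 1.602×10⁻¹⁹ × 4.45×10⁻⁸ × 2.41×10⁶ = 3.44×10⁻²⁰ A²
I_n = √(3.44×10⁻²⁰) = 1.85×10⁻¹⁰ A = 185 pA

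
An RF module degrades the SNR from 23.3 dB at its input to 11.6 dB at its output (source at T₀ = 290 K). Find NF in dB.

NF (dB) = SNR_in(dB) − SNR_out(dB) when the source is at T₀
NF = 23.3 − 11.6 = 11.7 dB

11.7 dB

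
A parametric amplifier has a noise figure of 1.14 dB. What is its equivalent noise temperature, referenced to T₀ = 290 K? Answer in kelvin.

87.0 K

F = 10^(1.14/10) = 1.30017
T_e = (F − 1)·T₀ = (1.30017 − 1) × 290 = 87.0 K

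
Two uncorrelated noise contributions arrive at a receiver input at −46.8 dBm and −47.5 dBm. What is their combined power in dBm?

−44.1 dBm

Convert to linear, add, convert back:
P₁ = 2.09×10⁻⁸ W, P₂ = 1.78×10⁻⁸ W
P_tot = 3.87×10⁻⁸ W → 10 log₁₀(P_tot / 10⁻³) = −44.1 dBm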